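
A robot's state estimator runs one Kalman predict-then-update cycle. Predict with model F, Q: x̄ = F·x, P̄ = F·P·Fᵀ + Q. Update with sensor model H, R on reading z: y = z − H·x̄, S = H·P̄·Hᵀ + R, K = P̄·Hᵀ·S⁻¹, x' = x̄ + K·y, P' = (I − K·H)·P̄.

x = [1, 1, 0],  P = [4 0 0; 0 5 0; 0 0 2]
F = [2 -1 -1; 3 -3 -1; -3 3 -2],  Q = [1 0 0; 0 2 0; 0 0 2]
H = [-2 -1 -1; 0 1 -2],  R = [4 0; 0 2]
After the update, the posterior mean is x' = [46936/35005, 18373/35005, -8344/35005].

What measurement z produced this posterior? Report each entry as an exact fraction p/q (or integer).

z = [-3, 1]

x̄ = F·x = [1, 0, 0]
P̄ = F·P·Fᵀ + Q = [24 41 -35; 41 85 -77; -35 -77 91]
S = H·P̄·Hᵀ + R = [146 -202; -202 759]
K = P̄·Hᵀ·S⁻¹ = [-9282/35005 2649/35005; -10016/35005 8357/35005; -4907/35005 -13251/35005]
x' − x̄ = [11931/35005, 18373/35005, -8344/35005] = K·y
y = (KᵀK)⁻¹·Kᵀ·(x' − x̄) = [-1, 1]
z = y + H·x̄ = [-1, 1] + [-2, 0] = [-3, 1]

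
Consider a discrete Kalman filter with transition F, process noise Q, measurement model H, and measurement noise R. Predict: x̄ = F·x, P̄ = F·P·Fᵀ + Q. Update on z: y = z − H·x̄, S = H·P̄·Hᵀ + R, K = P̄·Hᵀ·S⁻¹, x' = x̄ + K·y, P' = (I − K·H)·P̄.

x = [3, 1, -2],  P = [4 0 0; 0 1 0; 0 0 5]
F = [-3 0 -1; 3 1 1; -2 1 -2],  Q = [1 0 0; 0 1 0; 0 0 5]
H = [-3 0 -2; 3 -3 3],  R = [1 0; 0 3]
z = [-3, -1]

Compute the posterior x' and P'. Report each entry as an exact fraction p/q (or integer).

x̄ = F·x = [-7, 8, -1]
P̄ = F·P·Fᵀ + Q = [42 -41 34; -41 43 -33; 34 -33 42]
y = z − H·x̄ = [-26, 47]
S = H·P̄·Hᵀ + R = [955 -1707; -1707 3090]
K = P̄·Hᵀ·S⁻¹ = [-101/12367 1349/12367; -5049/12367 -4194/12367; -5517/12367 -1739/12367]
x' = x̄ + K·y = [-20540/12367, 33092/12367, 49342/12367]
P' = (I − K·H)·P̄ = [26321/12367 -14459/12367 -39431/12367; -14459/12367 13948/12367 24213/12367; -39431/12367 24213/12367 61905/12367]

x' = [-20540/12367, 33092/12367, 49342/12367]
P' = [26321/12367 -14459/12367 -39431/12367; -14459/12367 13948/12367 24213/12367; -39431/12367 24213/12367 61905/12367]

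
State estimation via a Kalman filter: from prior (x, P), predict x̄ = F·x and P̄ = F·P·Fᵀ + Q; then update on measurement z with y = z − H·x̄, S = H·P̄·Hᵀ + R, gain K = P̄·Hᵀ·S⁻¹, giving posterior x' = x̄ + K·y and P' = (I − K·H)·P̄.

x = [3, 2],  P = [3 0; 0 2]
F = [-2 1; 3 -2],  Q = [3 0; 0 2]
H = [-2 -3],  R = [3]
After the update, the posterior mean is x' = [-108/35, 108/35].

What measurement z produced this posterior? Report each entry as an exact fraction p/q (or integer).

x̄ = F·x = [-4, 5]
P̄ = F·P·Fᵀ + Q = [17 -22; -22 37]
S = H·P̄·Hᵀ + R = [140]
K = P̄·Hᵀ·S⁻¹ = [8/35; -67/140]
x' − x̄ = [32/35, -67/35] = K·y
y = (KᵀK)⁻¹·Kᵀ·(x' − x̄) = [4]
z = y + H·x̄ = [4] + [-7] = [-3]

z = [-3]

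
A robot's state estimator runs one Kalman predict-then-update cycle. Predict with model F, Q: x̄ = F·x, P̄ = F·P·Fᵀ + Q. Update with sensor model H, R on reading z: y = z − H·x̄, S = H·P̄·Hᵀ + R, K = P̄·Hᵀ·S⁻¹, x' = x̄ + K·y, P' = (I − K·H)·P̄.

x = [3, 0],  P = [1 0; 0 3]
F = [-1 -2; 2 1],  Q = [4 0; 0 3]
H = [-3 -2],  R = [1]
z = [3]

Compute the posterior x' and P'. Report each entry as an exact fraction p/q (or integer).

x' = [-36/7, 306/49]
P' = [9/2 -46/7; -46/7 482/49]

x̄ = F·x = [-3, 6]
P̄ = F·P·Fᵀ + Q = [17 -8; -8 10]
y = z − H·x̄ = [6]
S = H·P̄·Hᵀ + R = [98]
K = P̄·Hᵀ·S⁻¹ = [-5/14; 2/49]
x' = x̄ + K·y = [-36/7, 306/49]
P' = (I − K·H)·P̄ = [9/2 -46/7; -46/7 482/49]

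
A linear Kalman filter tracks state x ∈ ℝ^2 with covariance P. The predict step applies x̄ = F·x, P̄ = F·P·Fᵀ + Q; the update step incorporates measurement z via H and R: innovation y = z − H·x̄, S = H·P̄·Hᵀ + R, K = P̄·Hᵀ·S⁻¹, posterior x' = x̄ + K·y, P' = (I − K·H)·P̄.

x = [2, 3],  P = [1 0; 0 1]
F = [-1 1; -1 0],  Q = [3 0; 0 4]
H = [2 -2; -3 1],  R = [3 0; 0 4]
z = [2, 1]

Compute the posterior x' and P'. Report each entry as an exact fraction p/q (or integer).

x' = [-3/4, -7/4]
P' = [129/164 153/164; 153/164 273/164]

x̄ = F·x = [1, -2]
P̄ = F·P·Fᵀ + Q = [5 1; 1 5]
y = z − H·x̄ = [-4, 6]
S = H·P̄·Hᵀ + R = [35 -32; -32 48]
K = P̄·Hᵀ·S⁻¹ = [-4/41 -117/328; -20/41 -93/328]
x' = x̄ + K·y = [-3/4, -7/4]
P' = (I − K·H)·P̄ = [129/164 153/164; 153/164 273/164]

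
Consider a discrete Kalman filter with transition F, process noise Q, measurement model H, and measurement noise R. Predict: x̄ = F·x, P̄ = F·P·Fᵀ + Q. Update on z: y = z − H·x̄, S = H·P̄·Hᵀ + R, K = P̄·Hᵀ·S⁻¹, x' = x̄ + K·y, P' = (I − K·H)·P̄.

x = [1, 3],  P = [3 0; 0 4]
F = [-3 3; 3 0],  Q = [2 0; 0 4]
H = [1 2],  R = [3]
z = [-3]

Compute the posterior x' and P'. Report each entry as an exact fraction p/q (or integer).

x̄ = F·x = [6, 3]
P̄ = F·P·Fᵀ + Q = [65 -27; -27 31]
y = z − H·x̄ = [-15]
S = H·P̄·Hᵀ + R = [84]
K = P̄·Hᵀ·S⁻¹ = [11/84; 5/12]
x' = x̄ + K·y = [113/28, -13/4]
P' = (I − K·H)·P̄ = [5339/84 -379/12; -379/12 197/12]

x' = [113/28, -13/4]
P' = [5339/84 -379/12; -379/12 197/12]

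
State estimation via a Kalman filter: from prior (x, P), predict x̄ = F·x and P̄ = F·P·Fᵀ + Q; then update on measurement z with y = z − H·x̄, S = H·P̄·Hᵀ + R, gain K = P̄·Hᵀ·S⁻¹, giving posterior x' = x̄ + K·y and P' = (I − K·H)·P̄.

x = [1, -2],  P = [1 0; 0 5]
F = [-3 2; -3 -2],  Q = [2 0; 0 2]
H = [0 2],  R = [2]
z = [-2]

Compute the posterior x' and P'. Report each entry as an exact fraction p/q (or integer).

x̄ = F·x = [-7, 1]
P̄ = F·P·Fᵀ + Q = [31 -11; -11 31]
y = z − H·x̄ = [-4]
S = H·P̄·Hᵀ + R = [126]
K = P̄·Hᵀ·S⁻¹ = [-11/63; 31/63]
x' = x̄ + K·y = [-397/63, -61/63]
P' = (I − K·H)·P̄ = [1711/63 -11/63; -11/63 31/63]

x' = [-397/63, -61/63]
P' = [1711/63 -11/63; -11/63 31/63]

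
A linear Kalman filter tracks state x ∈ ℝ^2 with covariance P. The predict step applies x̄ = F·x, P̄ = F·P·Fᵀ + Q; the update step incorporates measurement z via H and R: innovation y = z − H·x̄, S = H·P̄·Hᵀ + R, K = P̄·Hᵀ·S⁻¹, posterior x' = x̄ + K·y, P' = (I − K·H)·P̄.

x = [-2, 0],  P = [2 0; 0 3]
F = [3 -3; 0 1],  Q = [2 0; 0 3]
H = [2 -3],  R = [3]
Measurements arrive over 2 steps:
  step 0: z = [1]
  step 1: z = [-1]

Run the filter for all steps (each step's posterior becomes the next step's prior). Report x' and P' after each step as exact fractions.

step 0: x' = [-545/353, -468/353], P' = [1950/353 1179/353; 1179/353 822/353]
step 1: x' = [-35693/22864, -17469/22864], P' = [196599/22864 125415/22864; 125415/22864 87111/22864]

step 0: x̄ = F·x = [-6, 0]
step 0: P̄ = F·P·Fᵀ + Q = [47 -9; -9 6]
step 0: y = z − H·x̄ = [13]
step 0: S = H·P̄·Hᵀ + R = [353]
step 0: K = P̄·Hᵀ·S⁻¹ = [121/353; -36/353]
step 0: x' = x̄ + K·y = [-545/353, -468/353]
step 0: P' = (I − K·H)·P̄ = [1950/353 1179/353; 1179/353 822/353]
step 1: x̄ = F·x = [-231/353, -468/353]
step 1: P̄ = F·P·Fᵀ + Q = [4432/353 1071/353; 1071/353 1881/353]
step 1: y = z − H·x̄ = [-1295/353]
step 1: S = H·P̄·Hᵀ + R = [22864/353]
step 1: K = P̄·Hᵀ·S⁻¹ = [5651/22864; -3501/22864]
step 1: x' = x̄ + K·y = [-35693/22864, -17469/22864]
step 1: P' = (I − K·H)·P̄ = [196599/22864 125415/22864; 125415/22864 87111/22864]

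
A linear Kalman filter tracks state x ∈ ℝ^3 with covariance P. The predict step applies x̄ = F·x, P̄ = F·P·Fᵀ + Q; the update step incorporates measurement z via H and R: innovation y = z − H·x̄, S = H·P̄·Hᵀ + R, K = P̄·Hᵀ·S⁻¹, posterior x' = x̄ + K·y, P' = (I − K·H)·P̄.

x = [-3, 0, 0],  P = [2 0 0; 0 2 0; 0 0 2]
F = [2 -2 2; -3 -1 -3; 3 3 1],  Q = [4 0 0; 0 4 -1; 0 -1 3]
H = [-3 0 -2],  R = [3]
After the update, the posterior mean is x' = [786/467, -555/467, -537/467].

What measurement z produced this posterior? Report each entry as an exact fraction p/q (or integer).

x̄ = F·x = [-6, 9, -9]
P̄ = F·P·Fᵀ + Q = [28 -20 4; -20 42 -31; 4 -31 41]
S = H·P̄·Hᵀ + R = [467]
K = P̄·Hᵀ·S⁻¹ = [-92/467; 122/467; -94/467]
x' − x̄ = [3588/467, -4758/467, 3666/467] = K·y
y = (KᵀK)⁻¹·Kᵀ·(x' − x̄) = [-39]
z = y + H·x̄ = [-39] + [36] = [-3]

z = [-3]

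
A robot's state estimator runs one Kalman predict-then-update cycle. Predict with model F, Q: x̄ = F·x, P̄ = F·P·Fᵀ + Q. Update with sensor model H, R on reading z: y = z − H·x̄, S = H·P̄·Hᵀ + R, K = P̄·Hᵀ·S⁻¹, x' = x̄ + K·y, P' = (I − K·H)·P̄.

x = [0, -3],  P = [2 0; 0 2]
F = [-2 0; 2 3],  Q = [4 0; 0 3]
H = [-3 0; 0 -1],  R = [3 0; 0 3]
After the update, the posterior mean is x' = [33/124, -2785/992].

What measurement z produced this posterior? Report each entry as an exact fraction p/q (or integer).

z = [-1, 2]

x̄ = F·x = [0, -9]
P̄ = F·P·Fᵀ + Q = [12 -8; -8 29]
S = H·P̄·Hᵀ + R = [111 -24; -24 32]
K = P̄·Hᵀ·S⁻¹ = [-10/31 1/124; 3/124 -881/992]
x' − x̄ = [33/124, 6143/992] = K·y
y = (KᵀK)⁻¹·Kᵀ·(x' − x̄) = [-1, -7]
z = y + H·x̄ = [-1, -7] + [0, 9] = [-1, 2]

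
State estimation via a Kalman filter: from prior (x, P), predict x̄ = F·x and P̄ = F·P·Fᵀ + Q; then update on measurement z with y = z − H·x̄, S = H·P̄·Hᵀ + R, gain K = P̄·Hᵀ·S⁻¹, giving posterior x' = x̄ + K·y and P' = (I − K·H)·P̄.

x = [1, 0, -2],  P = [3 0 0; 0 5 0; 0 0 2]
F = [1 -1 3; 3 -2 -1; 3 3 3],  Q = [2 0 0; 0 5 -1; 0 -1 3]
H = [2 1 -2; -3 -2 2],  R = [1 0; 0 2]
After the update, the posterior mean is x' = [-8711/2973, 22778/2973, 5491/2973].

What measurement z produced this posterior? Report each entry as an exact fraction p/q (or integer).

x̄ = F·x = [-5, 5, -3]
P̄ = F·P·Fᵀ + Q = [28 13 12; 13 54 -10; 12 -10 93]
S = H·P̄·Hᵀ + R = [535 -679; -679 934]
K = P̄·Hᵀ·S⁻¹ = [-16364/38649 -15455/38649; -19993/38649 -21445/38649; -45218/38649 -25838/38649]
x' − x̄ = [6154/2973, 7913/2973, 14410/2973] = K·y
y = (KᵀK)⁻¹·Kᵀ·(x' − x̄) = [-3, -2]
z = y + H·x̄ = [-3, -2] + [1, -1] = [-2, -3]

z = [-2, -3]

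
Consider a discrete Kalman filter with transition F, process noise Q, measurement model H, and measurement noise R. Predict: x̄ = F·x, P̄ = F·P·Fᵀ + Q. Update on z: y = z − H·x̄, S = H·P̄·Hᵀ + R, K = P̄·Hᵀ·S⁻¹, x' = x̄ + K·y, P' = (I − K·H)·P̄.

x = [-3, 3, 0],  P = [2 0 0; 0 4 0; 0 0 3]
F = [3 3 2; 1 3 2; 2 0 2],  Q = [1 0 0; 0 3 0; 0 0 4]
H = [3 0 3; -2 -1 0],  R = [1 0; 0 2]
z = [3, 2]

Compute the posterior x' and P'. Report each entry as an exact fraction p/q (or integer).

x' = [-126505/103292, 7015/7378, 56002/25823]
P' = [100633/103292 -10235/7378 -24740/25823; -10235/7378 1899/527 5016/3689; -24740/25823 5016/3689 27176/25823]

x̄ = F·x = [0, 6, -6]
P̄ = F·P·Fᵀ + Q = [67 54 24; 54 53 16; 24 16 24]
y = z − H·x̄ = [21, 8]
S = H·P̄·Hᵀ + R = [1252 -756; -756 539]
K = P̄·Hᵀ·S⁻¹ = [717/14756 -7247/25823; -87/1054 -1529/3689; 1044/3689 7184/25823]
x' = x̄ + K·y = [-126505/103292, 7015/7378, 56002/25823]
P' = (I − K·H)·P̄ = [100633/103292 -10235/7378 -24740/25823; -10235/7378 1899/527 5016/3689; -24740/25823 5016/3689 27176/25823]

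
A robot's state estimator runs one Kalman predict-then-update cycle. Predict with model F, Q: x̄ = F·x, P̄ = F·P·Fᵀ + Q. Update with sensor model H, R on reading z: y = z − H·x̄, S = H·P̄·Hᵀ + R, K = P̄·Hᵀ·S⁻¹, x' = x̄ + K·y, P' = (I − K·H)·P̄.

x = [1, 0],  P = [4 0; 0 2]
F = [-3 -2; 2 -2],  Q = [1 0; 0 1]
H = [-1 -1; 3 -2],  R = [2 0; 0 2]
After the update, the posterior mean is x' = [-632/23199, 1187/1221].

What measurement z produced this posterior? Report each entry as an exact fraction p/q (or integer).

x̄ = F·x = [-3, 2]
P̄ = F·P·Fᵀ + Q = [45 -16; -16 25]
S = H·P̄·Hᵀ + R = [40 -69; -69 699]
K = P̄·Hᵀ·S⁻¹ = [-2916/7733 4679/23199; -229/407 -239/1221]
x' − x̄ = [68965/23199, -1255/1221] = K·y
y = (KᵀK)⁻¹·Kᵀ·(x' − x̄) = [-2, 11]
z = y + H·x̄ = [-2, 11] + [1, -13] = [-1, -2]

z = [-1, -2]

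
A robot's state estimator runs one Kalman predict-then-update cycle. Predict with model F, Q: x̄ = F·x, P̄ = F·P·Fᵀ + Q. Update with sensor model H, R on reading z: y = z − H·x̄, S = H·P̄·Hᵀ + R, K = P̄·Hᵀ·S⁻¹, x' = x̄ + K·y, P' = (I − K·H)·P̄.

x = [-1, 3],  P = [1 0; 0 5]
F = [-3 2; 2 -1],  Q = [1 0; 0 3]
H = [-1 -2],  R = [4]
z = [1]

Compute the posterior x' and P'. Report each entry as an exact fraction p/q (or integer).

x̄ = F·x = [9, -5]
P̄ = F·P·Fᵀ + Q = [30 -16; -16 12]
y = z − H·x̄ = [0]
S = H·P̄·Hᵀ + R = [18]
K = P̄·Hᵀ·S⁻¹ = [1/9; -4/9]
x' = x̄ + K·y = [9, -5]
P' = (I − K·H)·P̄ = [268/9 -136/9; -136/9 76/9]

x' = [9, -5]
P' = [268/9 -136/9; -136/9 76/9]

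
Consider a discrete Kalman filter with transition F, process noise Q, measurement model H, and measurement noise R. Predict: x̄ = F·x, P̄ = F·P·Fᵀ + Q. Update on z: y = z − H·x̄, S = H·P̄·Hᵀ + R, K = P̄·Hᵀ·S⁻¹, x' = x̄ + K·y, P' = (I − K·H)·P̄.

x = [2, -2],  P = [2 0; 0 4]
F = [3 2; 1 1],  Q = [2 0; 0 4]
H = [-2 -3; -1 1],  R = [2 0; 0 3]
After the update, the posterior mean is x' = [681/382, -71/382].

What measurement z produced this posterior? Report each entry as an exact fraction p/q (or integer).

x̄ = F·x = [2, 0]
P̄ = F·P·Fᵀ + Q = [36 14; 14 10]
S = H·P̄·Hᵀ + R = [404 56; 56 21]
K = P̄·Hᵀ·S⁻¹ = [-83/382 -626/1337; -71/382 408/1337]
x' − x̄ = [-83/382, -71/382] = K·y
y = (KᵀK)⁻¹·Kᵀ·(x' − x̄) = [1, 0]
z = y + H·x̄ = [1, 0] + [-4, -2] = [-3, -2]

z = [-3, -2]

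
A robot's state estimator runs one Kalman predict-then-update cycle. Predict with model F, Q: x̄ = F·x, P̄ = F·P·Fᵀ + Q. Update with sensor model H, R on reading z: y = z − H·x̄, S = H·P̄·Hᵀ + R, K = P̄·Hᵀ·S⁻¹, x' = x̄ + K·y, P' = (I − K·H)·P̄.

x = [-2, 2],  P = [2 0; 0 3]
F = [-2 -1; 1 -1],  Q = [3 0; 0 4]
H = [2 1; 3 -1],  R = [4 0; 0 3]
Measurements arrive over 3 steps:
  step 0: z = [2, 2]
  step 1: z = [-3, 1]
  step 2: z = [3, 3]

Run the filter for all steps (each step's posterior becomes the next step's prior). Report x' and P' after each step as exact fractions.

step 0: x̄ = F·x = [2, -4]
step 0: P̄ = F·P·Fᵀ + Q = [14 -1; -1 9]
step 0: y = z − H·x̄ = [2, -8]
step 0: S = H·P̄·Hᵀ + R = [65 74; 74 144]
step 0: K = P̄·Hᵀ·S⁻¹ = [353/1942 797/3884; 474/971 -649/1942]
step 0: x' = x̄ + K·y = [701/971, -340/971]
step 0: P' = (I − K·H)·P̄ = [1043/3884 369/1942; 369/1942 1527/971]
step 1: x̄ = F·x = [-1062/971, 1041/971]
step 1: P̄ = F·P·Fᵀ + Q = [6221/971 1190/971; 1190/971 21211/3884]
step 1: y = z − H·x̄ = [-1830/971, 5198/971]
step 1: S = H·P̄·Hᵀ + R = [155323/3884 132853/3884; 132853/3884 228259/3884]
step 1: K = P̄·Hᵀ·S⁻¹ = [813889/4583922 132839/654846; 340518/763987 -31627/109141]
step 1: x' = x̄ + K·y = [-784790/2291961, -1007845/763987]
step 1: P' = (I − K·H)·P̄ = [1209035/4583922 139581/763987; 139581/763987 1082910/763987]
step 2: x̄ = F·x = [4593115/2291961, 2238745/2291961]
step 2: P̄ = F·P·Fᵀ + Q = [14217655/2291961 2458438/2291961; 2458438/2291961 24367211/4583922]
step 2: y = z − H·x̄ = [-1516364/763987, -4664717/2291961]
step 2: S = H·P̄·Hᵀ + R = [58703881/1527974 50387175/1527974; 50387175/1527974 264535511/4583922]
step 2: K = P̄·Hᵀ·S⁻¹ = [914774473/5178529834 1050968201/5178529834; 1145419422/2589264917 -748645151/2589264917]
step 2: x' = x̄ + K·y = [6423198557/5178529834, 1779394728/2589264917]
step 2: P' = (I − K·H)·P̄ = [1362400499/5178529834 467148447/2589264917; 467148447/2589264917 3647380794/2589264917]

step 0: x' = [701/971, -340/971], P' = [1043/3884 369/1942; 369/1942 1527/971]
step 1: x' = [-784790/2291961, -1007845/763987], P' = [1209035/4583922 139581/763987; 139581/763987 1082910/763987]
step 2: x' = [6423198557/5178529834, 1779394728/2589264917], P' = [1362400499/5178529834 467148447/2589264917; 467148447/2589264917 3647380794/2589264917]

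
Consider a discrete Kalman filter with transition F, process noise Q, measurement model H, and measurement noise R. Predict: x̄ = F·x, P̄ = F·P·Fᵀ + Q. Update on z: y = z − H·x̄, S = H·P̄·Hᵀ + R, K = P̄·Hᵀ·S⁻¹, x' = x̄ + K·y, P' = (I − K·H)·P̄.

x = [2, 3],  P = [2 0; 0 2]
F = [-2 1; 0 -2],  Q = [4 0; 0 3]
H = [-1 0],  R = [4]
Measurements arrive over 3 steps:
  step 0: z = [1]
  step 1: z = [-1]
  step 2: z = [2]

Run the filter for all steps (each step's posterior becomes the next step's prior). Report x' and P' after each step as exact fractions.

step 0: x' = [-1, -6], P' = [28/9 -8/9; -8/9 91/9]
step 1: x' = [127/307, 2614/307], P' = [1084/307 -856/307; -856/307 8249/307]
step 2: x' = [-25034/18465, -121456/18465], P' = [68948/18465 -79688/18465; -79688/18465 747203/18465]

step 0: x̄ = F·x = [-1, -6]
step 0: P̄ = F·P·Fᵀ + Q = [14 -4; -4 11]
step 0: y = z − H·x̄ = [0]
step 0: S = H·P̄·Hᵀ + R = [18]
step 0: K = P̄·Hᵀ·S⁻¹ = [-7/9; 2/9]
step 0: x' = x̄ + K·y = [-1, -6]
step 0: P' = (I − K·H)·P̄ = [28/9 -8/9; -8/9 91/9]
step 1: x̄ = F·x = [-4, 12]
step 1: P̄ = F·P·Fᵀ + Q = [271/9 -214/9; -214/9 391/9]
step 1: y = z − H·x̄ = [-5]
step 1: S = H·P̄·Hᵀ + R = [307/9]
step 1: K = P̄·Hᵀ·S⁻¹ = [-271/307; 214/307]
step 1: x' = x̄ + K·y = [127/307, 2614/307]
step 1: P' = (I − K·H)·P̄ = [1084/307 -856/307; -856/307 8249/307]
step 2: x̄ = F·x = [2360/307, -5228/307]
step 2: P̄ = F·P·Fᵀ + Q = [17237/307 -19922/307; -19922/307 33917/307]
step 2: y = z − H·x̄ = [2974/307]
step 2: S = H·P̄·Hᵀ + R = [18465/307]
step 2: K = P̄·Hᵀ·S⁻¹ = [-17237/18465; 19922/18465]
step 2: x' = x̄ + K·y = [-25034/18465, -121456/18465]
step 2: P' = (I − K·H)·P̄ = [68948/18465 -79688/18465; -79688/18465 747203/18465]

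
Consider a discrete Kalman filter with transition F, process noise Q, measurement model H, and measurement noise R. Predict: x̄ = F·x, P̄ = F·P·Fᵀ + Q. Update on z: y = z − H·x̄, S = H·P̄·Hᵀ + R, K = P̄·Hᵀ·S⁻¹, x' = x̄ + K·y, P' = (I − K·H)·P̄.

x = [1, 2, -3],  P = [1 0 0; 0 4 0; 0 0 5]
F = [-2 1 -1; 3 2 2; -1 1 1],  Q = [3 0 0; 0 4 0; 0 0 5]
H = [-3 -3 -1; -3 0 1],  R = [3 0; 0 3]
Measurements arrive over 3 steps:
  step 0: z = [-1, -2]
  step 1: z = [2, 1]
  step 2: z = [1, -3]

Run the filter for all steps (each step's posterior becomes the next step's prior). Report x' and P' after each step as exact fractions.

step 0: x̄ = F·x = [3, 1, -2]
step 0: P̄ = F·P·Fᵀ + Q = [16 -8 1; -8 49 15; 1 15 15]
step 0: y = z − H·x̄ = [9, 9]
step 0: S = H·P̄·Hᵀ + R = [555 12; 12 156]
step 0: K = P̄·Hᵀ·S⁻¹ = [-278/7203 -2865/9604; -611/2401 2589/9604; -277/2401 206/2401]
step 0: x' = x̄ + K·y = [-309/9604, 10909/9604, -5441/2401]
step 0: P' = (I − K·H)·P̄ = [29227/28812 -16249/9604 5158/2401; -16249/9604 32353/9604 -10245/2401; 5158/2401 -10245/2401 16092/2401]
step 1: x̄ = F·x = [33291/9604, -22637/9604, -5273/4802]
step 1: P̄ = F·P·Fᵀ + Q = [1181959/28812 -250659/9604 23377/14406; -250659/9604 237737/9604 2339/4802; 23377/14406 2339/4802 47818/7203]
step 1: y = z − H·x̄ = [10156/2401, 120023/9604]
step 1: S = H·P̄·Hᵀ + R = [1040845/7203 909116/7203; 909116/7203 10634815/28812]
step 1: K = P̄·Hᵀ·S⁻¹ = [-17251173/359258939 -8638955/27635303; -82917850/359258939 8079653/27635303; -48117055/359258939 1398178/27635303]
step 1: x' = x̄ + K·y = [-231161512/359258939, 115126526/359258939, -370874248/359258939]
step 1: P' = (I − K·H)·P̄ = [298338663/359258939 -467119738/359258939 558096744/359258939; -467119738/359258939 912121837/359258939 -1086252747/359258939; 558096744/359258939 -1086252747/359258939 1728819174/359258939]
step 2: x̄ = F·x = [948323798/359258939, -1204979980/359258939, -24586210/359258939]
step 2: P̄ = F·P·Fᵀ + Q = [11185443902/359258939 -6862984122/359258939 623242459/359258939; -6862984122/359258939 7087549863/359258939 132832051/359258939; 623242459/359258939 132832051/359258939 2381114863/359258939]
step 2: y = z − H·x̄ = [-435295817/359258939, 1791780787/359258939]
step 2: S = H·P̄·Hᵀ + R = [48918568429/359258939 36122527004/359258939; 36122527004/359258939 100388432044/359258939]
step 2: K = P̄·Hᵀ·S⁻¹ = [-40526666676/836449014395 -1039280080351/3345796057580; -192407512693/836449014395 967560155317/3345796057580; -112549368277/836449014395 89518624049/1672898028790]
step 2: x' = x̄ + K·y = [3844859927889/3345796057580, -5463871918423/3345796057580, 604722786979/1672898028790]
step 2: P' = (I − K·H)·P̄ = [2767864524853/3345796057580 -4334342302651/3345796057580 2592876666753/1672898028790; -4334342302651/3345796057580 8470754500757/3345796057580 -5050173221001/1672898028790; 2592876666753/1672898028790 -5050173221001/1672898028790 4023592936203/836449014395]

step 0: x' = [-309/9604, 10909/9604, -5441/2401], P' = [29227/28812 -16249/9604 5158/2401; -16249/9604 32353/9604 -10245/2401; 5158/2401 -10245/2401 16092/2401]
step 1: x' = [-231161512/359258939, 115126526/359258939, -370874248/359258939], P' = [298338663/359258939 -467119738/359258939 558096744/359258939; -467119738/359258939 912121837/359258939 -1086252747/359258939; 558096744/359258939 -1086252747/359258939 1728819174/359258939]
step 2: x' = [3844859927889/3345796057580, -5463871918423/3345796057580, 604722786979/1672898028790], P' = [2767864524853/3345796057580 -4334342302651/3345796057580 2592876666753/1672898028790; -4334342302651/3345796057580 8470754500757/3345796057580 -5050173221001/1672898028790; 2592876666753/1672898028790 -5050173221001/1672898028790 4023592936203/836449014395]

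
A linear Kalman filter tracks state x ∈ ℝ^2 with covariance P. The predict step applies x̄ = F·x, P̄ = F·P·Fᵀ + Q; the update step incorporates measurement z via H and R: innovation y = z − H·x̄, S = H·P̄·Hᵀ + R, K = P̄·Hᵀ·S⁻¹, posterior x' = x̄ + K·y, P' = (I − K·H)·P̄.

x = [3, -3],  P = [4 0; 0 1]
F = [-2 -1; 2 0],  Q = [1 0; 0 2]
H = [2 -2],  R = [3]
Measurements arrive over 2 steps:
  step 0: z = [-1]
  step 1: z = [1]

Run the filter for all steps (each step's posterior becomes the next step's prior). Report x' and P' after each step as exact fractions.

step 0: x' = [331/275, 494/275], P' = [326/275 224/275; 224/275 326/275]
step 1: x' = [-11154/33461, -22018/33461], P' = [39291/33461 25632/33461; 25632/33461 36450/33461]

step 0: x̄ = F·x = [-3, 6]
step 0: P̄ = F·P·Fᵀ + Q = [18 -16; -16 18]
step 0: y = z − H·x̄ = [17]
step 0: S = H·P̄·Hᵀ + R = [275]
step 0: K = P̄·Hᵀ·S⁻¹ = [68/275; -68/275]
step 0: x' = x̄ + K·y = [331/275, 494/275]
step 0: P' = (I − K·H)·P̄ = [326/275 224/275; 224/275 326/275]
step 1: x̄ = F·x = [-1156/275, 662/275]
step 1: P̄ = F·P·Fᵀ + Q = [2801/275 -1752/275; -1752/275 1854/275]
step 1: y = z − H·x̄ = [3911/275]
step 1: S = H·P̄·Hᵀ + R = [33461/275]
step 1: K = P̄·Hᵀ·S⁻¹ = [9106/33461; -7212/33461]
step 1: x' = x̄ + K·y = [-11154/33461, -22018/33461]
step 1: P' = (I − K·H)·P̄ = [39291/33461 25632/33461; 25632/33461 36450/33461]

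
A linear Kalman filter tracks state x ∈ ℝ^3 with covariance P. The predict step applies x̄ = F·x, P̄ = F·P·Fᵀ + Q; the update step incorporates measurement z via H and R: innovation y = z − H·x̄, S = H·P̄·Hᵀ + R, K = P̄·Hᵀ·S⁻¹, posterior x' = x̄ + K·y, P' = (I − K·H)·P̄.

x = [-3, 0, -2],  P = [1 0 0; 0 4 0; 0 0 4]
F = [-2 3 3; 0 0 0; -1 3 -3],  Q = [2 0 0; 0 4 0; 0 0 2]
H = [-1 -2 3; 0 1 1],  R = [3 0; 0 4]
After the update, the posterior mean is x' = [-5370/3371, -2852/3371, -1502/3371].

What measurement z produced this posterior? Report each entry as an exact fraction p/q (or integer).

x̄ = F·x = [0, 0, 9]
P̄ = F·P·Fᵀ + Q = [78 0 2; 0 4 0; 2 0 75]
S = H·P̄·Hᵀ + R = [760 215; 215 83]
K = P̄·Hᵀ·S⁻¹ = [-6406/16855 3400/3371; -1524/16855 952/3371; 2384/16855 1811/3371]
x' − x̄ = [-5370/3371, -2852/3371, -31841/3371] = K·y
y = (KᵀK)⁻¹·Kᵀ·(x' − x̄) = [-25, -11]
z = y + H·x̄ = [-25, -11] + [27, 9] = [2, -2]

z = [2, -2]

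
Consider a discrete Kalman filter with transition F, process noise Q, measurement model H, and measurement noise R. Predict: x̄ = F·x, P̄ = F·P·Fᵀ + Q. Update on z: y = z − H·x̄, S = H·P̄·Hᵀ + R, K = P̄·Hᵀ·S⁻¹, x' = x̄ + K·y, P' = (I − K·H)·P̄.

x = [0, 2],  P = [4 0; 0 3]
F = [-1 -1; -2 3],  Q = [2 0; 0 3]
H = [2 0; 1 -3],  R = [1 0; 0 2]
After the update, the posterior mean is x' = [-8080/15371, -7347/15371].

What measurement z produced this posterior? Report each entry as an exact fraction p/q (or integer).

z = [-1, 1]

x̄ = F·x = [-2, 6]
P̄ = F·P·Fᵀ + Q = [9 -1; -1 46]
S = H·P̄·Hᵀ + R = [37 24; 24 431]
K = P̄·Hᵀ·S⁻¹ = [7470/15371 12/15371; 2474/15371 -5095/15371]
x' − x̄ = [22662/15371, -99573/15371] = K·y
y = (KᵀK)⁻¹·Kᵀ·(x' − x̄) = [3, 21]
z = y + H·x̄ = [3, 21] + [-4, -20] = [-1, 1]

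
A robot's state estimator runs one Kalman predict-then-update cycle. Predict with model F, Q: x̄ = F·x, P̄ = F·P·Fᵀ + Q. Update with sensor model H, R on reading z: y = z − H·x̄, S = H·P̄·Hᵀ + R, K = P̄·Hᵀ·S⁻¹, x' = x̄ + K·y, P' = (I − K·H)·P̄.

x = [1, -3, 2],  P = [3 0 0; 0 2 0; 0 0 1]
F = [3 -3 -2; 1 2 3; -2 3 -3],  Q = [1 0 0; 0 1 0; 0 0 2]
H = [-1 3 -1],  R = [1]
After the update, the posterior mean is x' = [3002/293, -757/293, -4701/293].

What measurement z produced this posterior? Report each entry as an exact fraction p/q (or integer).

z = [-2]

x̄ = F·x = [8, 1, -17]
P̄ = F·P·Fᵀ + Q = [50 -9 -30; -9 21 -3; -30 -3 41]
S = H·P̄·Hᵀ + R = [293]
K = P̄·Hᵀ·S⁻¹ = [-47/293; 75/293; -20/293]
x' − x̄ = [658/293, -1050/293, 280/293] = K·y
y = (KᵀK)⁻¹·Kᵀ·(x' − x̄) = [-14]
z = y + H·x̄ = [-14] + [12] = [-2]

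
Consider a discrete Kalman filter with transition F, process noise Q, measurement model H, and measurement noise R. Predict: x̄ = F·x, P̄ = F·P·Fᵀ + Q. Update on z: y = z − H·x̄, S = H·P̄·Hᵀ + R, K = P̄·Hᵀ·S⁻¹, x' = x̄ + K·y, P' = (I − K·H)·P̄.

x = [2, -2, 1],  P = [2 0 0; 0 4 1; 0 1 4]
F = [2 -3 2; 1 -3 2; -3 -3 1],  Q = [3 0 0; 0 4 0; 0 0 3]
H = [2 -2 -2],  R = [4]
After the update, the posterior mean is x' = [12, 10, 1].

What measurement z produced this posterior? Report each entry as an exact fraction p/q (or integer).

z = [2]

x̄ = F·x = [12, 10, 1]
P̄ = F·P·Fᵀ + Q = [51 44 23; 44 46 29; 23 29 55]
S = H·P̄·Hᵀ + R = [308]
K = P̄·Hᵀ·S⁻¹ = [-8/77; -31/154; -61/154]
x' − x̄ = [0, 0, 0] = K·y
y = (KᵀK)⁻¹·Kᵀ·(x' − x̄) = [0]
z = y + H·x̄ = [0] + [2] = [2]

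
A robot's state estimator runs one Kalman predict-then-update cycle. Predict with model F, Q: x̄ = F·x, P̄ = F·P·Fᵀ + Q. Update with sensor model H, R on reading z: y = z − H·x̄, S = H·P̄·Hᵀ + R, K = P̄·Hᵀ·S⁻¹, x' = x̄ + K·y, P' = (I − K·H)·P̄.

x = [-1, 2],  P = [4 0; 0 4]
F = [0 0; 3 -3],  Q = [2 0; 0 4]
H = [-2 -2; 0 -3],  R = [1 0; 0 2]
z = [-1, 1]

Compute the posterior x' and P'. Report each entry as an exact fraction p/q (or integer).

x' = [2356/3391, -955/3391]
P' = [1294/3391 -608/3391; -608/3391 684/3391]

x̄ = F·x = [0, -9]
P̄ = F·P·Fᵀ + Q = [2 0; 0 76]
y = z − H·x̄ = [-19, -26]
S = H·P̄·Hᵀ + R = [313 456; 456 686]
K = P̄·Hᵀ·S⁻¹ = [-1372/3391 912/3391; -152/3391 -1026/3391]
x' = x̄ + K·y = [2356/3391, -955/3391]
P' = (I − K·H)·P̄ = [1294/3391 -608/3391; -608/3391 684/3391]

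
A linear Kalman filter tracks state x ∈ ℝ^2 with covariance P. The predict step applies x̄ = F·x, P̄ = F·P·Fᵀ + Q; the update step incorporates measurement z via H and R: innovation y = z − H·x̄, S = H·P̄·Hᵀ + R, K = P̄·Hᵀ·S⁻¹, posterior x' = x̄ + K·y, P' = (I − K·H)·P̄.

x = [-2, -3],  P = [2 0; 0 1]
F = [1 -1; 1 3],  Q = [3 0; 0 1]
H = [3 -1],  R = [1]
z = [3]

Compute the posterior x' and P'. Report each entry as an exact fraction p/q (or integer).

x̄ = F·x = [1, -11]
P̄ = F·P·Fᵀ + Q = [6 -1; -1 12]
y = z − H·x̄ = [-11]
S = H·P̄·Hᵀ + R = [73]
K = P̄·Hᵀ·S⁻¹ = [19/73; -15/73]
x' = x̄ + K·y = [-136/73, -638/73]
P' = (I − K·H)·P̄ = [77/73 212/73; 212/73 651/73]

x' = [-136/73, -638/73]
P' = [77/73 212/73; 212/73 651/73]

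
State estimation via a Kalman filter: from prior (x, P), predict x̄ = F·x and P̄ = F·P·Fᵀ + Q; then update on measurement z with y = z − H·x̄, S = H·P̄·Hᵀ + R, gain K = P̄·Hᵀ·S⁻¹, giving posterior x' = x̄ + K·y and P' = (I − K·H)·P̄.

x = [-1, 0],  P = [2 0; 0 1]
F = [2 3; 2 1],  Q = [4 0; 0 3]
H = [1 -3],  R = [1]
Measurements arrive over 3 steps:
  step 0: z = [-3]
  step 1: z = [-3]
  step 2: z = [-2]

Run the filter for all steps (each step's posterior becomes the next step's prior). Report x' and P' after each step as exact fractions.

step 0: x' = [-11/16, 47/64], P' = [75/4 101/16; 101/16 143/64]
step 1: x' = [775/166, 3387/1328], P' = [35521/1328 1517/166; 1517/166 4291/1328]
step 2: x' = [3299035/610832, 1514281/610832], P' = [16860345/610832 5761611/610832; 5761611/610832 2035425/610832]

step 0: x̄ = F·x = [-2, -2]
step 0: P̄ = F·P·Fᵀ + Q = [21 11; 11 12]
step 0: y = z − H·x̄ = [-7]
step 0: S = H·P̄·Hᵀ + R = [64]
step 0: K = P̄·Hᵀ·S⁻¹ = [-3/16; -25/64]
step 0: x' = x̄ + K·y = [-11/16, 47/64]
step 0: P' = (I − K·H)·P̄ = [75/4 101/16; 101/16 143/64]
step 1: x̄ = F·x = [53/64, -41/64]
step 1: P̄ = F·P·Fᵀ + Q = [11191/64 8461/64; 8461/64 6751/64]
step 1: y = z − H·x̄ = [-23/4]
step 1: S = H·P̄·Hᵀ + R = [332]
step 1: K = P̄·Hᵀ·S⁻¹ = [-887/1328; -737/1328]
step 1: x' = x̄ + K·y = [775/166, 3387/1328]
step 1: P' = (I − K·H)·P̄ = [35521/1328 1517/166; 1517/166 4291/1328]
step 2: x̄ = F·x = [22561/1328, 15787/1328]
step 2: P̄ = F·P·Fᵀ + Q = [331647/1328 252045/1328; 252045/1328 198903/1328]
step 2: y = z − H·x̄ = [1384/83]
step 2: S = H·P̄·Hᵀ + R = [38177/83]
step 2: K = P̄·Hᵀ·S⁻¹ = [-53061/76354; -43083/76354]
step 2: x' = x̄ + K·y = [3299035/610832, 1514281/610832]
step 2: P' = (I − K·H)·P̄ = [16860345/610832 5761611/610832; 5761611/610832 2035425/610832]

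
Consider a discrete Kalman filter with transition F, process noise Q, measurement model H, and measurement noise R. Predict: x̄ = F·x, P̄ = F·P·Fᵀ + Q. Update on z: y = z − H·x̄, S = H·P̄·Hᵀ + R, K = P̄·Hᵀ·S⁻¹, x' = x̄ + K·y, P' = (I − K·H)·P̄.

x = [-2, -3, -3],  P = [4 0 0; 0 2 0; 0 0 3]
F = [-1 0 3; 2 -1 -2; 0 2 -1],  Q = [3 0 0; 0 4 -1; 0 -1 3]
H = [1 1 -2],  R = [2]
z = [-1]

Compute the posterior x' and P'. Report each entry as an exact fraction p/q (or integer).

x' = [-436/53, 250/53, -69/53]
P' = [1464/53 -1456/53 -9/53; -1456/53 1784/53 161/53; -9/53 161/53 94/53]

x̄ = F·x = [-7, 5, -3]
P̄ = F·P·Fᵀ + Q = [34 -26 -9; -26 34 1; -9 1 14]
y = z − H·x̄ = [-5]
S = H·P̄·Hᵀ + R = [106]
K = P̄·Hᵀ·S⁻¹ = [13/53; 3/53; -18/53]
x' = x̄ + K·y = [-436/53, 250/53, -69/53]
P' = (I − K·H)·P̄ = [1464/53 -1456/53 -9/53; -1456/53 1784/53 161/53; -9/53 161/53 94/53]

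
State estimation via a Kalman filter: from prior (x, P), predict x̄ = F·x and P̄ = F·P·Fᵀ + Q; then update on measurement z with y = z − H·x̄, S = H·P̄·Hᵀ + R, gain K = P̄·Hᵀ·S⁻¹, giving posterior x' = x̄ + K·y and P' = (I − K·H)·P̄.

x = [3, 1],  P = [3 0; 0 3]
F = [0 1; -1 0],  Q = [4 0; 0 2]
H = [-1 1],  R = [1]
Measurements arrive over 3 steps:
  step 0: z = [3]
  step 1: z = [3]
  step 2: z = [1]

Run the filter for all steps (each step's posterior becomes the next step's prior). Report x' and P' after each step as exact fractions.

step 0: x' = [-36/13, -4/13], P' = [42/13 35/13; 35/13 40/13]
step 1: x' = [-65/243, 665/243], P' = [479/243 352/243; 352/243 455/243]
step 2: x' = [2966/3339, 5462/3339], P' = [6584/3339 4805/3339; 4805/3339 6122/3339]

step 0: x̄ = F·x = [1, -3]
step 0: P̄ = F·P·Fᵀ + Q = [7 0; 0 5]
step 0: y = z − H·x̄ = [7]
step 0: S = H·P̄·Hᵀ + R = [13]
step 0: K = P̄·Hᵀ·S⁻¹ = [-7/13; 5/13]
step 0: x' = x̄ + K·y = [-36/13, -4/13]
step 0: P' = (I − K·H)·P̄ = [42/13 35/13; 35/13 40/13]
step 1: x̄ = F·x = [-4/13, 36/13]
step 1: P̄ = F·P·Fᵀ + Q = [92/13 -35/13; -35/13 68/13]
step 1: y = z − H·x̄ = [-1/13]
step 1: S = H·P̄·Hᵀ + R = [243/13]
step 1: K = P̄·Hᵀ·S⁻¹ = [-127/243; 103/243]
step 1: x' = x̄ + K·y = [-65/243, 665/243]
step 1: P' = (I − K·H)·P̄ = [479/243 352/243; 352/243 455/243]
step 2: x̄ = F·x = [665/243, 65/243]
step 2: P̄ = F·P·Fᵀ + Q = [1427/243 -352/243; -352/243 965/243]
step 2: y = z − H·x̄ = [281/81]
step 2: S = H·P̄·Hᵀ + R = [371/27]
step 2: K = P̄·Hᵀ·S⁻¹ = [-593/1113; 439/1113]
step 2: x' = x̄ + K·y = [2966/3339, 5462/3339]
step 2: P' = (I − K·H)·P̄ = [6584/3339 4805/3339; 4805/3339 6122/3339]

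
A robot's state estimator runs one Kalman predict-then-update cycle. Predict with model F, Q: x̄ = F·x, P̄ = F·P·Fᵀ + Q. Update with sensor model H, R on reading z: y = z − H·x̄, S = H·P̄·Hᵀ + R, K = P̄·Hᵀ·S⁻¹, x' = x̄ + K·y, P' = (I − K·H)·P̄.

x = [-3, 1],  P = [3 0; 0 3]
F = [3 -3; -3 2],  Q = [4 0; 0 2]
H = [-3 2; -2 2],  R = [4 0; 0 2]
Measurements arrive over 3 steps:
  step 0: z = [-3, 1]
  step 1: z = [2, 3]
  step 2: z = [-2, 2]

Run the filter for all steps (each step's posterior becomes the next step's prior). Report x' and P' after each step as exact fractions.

step 0: x̄ = F·x = [-12, 11]
step 0: P̄ = F·P·Fᵀ + Q = [58 -45; -45 41]
step 0: y = z − H·x̄ = [-61, -45]
step 0: S = H·P̄·Hᵀ + R = [1230 962; 962 758]
step 0: K = P̄·Hᵀ·S⁻¹ = [-485/1724 147/1724; -489/3448 1403/3448]
step 0: x' = x̄ + K·y = [1141/862, 2311/1724]
step 0: P' = (I − K·H)·P̄ = [1117/862 2381/1724; 2381/1724 6165/3448]
step 1: x̄ = F·x = [-87/1724, -556/431]
step 1: P̄ = F·P·Fᵀ + Q = [23773/3448 -1443/862; -1443/862 1828/431]
step 1: y = z − H·x̄ = [7635/1724, 4723/862]
step 1: S = H·P̄·Hᵀ + R = [355509/3448 129427/1724; 129427/1724 51665/862]
step 1: K = P̄·Hᵀ·S⁻¹ = [-265195/937369 64152/937369; -135768/937369 355082/937369]
step 1: x' = x̄ + K·y = [-870264/937369, 135039/937369]
step 1: P' = (I − K·H)·P̄ = [1189084/937369 1253236/937369; 1253236/937369 1608318/937369]
step 2: x̄ = F·x = [-3015909/937369, 2880870/937369]
step 2: P̄ = F·P·Fᵀ + Q = [6367846/937369 -1553124/937369; -1553124/937369 3970934/937369]
step 2: y = z − H·x̄ = [-16684205/937369, -9918820/937369]
step 2: S = H·P̄·Hᵀ + R = [95581314/937369 69622052/937369; 69622052/937369 55654850/937369]
step 2: K = P̄·Hᵀ·S⁻¹ = [-35507345/125973221 8560512/125973221; -18101832/125973221 47651794/125973221]
step 2: x' = x̄ + K·y = [136102084/125973221, 205124750/125973221]
step 2: P' = (I − K·H)·P̄ = [159150404/125973221 167710916/125973221; 167710916/125973221 215362710/125973221]

step 0: x' = [1141/862, 2311/1724], P' = [1117/862 2381/1724; 2381/1724 6165/3448]
step 1: x' = [-870264/937369, 135039/937369], P' = [1189084/937369 1253236/937369; 1253236/937369 1608318/937369]
step 2: x' = [136102084/125973221, 205124750/125973221], P' = [159150404/125973221 167710916/125973221; 167710916/125973221 215362710/125973221]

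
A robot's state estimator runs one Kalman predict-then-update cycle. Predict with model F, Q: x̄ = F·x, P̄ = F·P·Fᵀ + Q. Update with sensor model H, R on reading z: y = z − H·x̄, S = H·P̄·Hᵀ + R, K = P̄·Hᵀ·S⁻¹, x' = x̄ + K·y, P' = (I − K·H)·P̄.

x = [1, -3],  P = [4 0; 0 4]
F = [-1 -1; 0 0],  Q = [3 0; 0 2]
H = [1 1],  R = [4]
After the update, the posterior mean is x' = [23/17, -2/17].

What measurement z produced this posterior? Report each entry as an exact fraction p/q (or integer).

z = [1]

x̄ = F·x = [2, 0]
P̄ = F·P·Fᵀ + Q = [11 0; 0 2]
S = H·P̄·Hᵀ + R = [17]
K = P̄·Hᵀ·S⁻¹ = [11/17; 2/17]
x' − x̄ = [-11/17, -2/17] = K·y
y = (KᵀK)⁻¹·Kᵀ·(x' − x̄) = [-1]
z = y + H·x̄ = [-1] + [2] = [1]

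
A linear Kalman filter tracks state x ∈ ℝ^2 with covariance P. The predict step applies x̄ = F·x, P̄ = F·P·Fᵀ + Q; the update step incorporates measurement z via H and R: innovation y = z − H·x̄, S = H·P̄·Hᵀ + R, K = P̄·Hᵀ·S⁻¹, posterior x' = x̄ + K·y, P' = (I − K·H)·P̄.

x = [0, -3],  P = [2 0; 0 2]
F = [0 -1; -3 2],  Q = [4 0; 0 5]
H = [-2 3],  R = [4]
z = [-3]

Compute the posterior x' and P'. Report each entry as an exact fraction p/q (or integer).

x̄ = F·x = [3, -6]
P̄ = F·P·Fᵀ + Q = [6 -4; -4 31]
y = z − H·x̄ = [21]
S = H·P̄·Hᵀ + R = [355]
K = P̄·Hᵀ·S⁻¹ = [-24/355; 101/355]
x' = x̄ + K·y = [561/355, -9/355]
P' = (I − K·H)·P̄ = [1554/355 1004/355; 1004/355 804/355]

x' = [561/355, -9/355]
P' = [1554/355 1004/355; 1004/355 804/355]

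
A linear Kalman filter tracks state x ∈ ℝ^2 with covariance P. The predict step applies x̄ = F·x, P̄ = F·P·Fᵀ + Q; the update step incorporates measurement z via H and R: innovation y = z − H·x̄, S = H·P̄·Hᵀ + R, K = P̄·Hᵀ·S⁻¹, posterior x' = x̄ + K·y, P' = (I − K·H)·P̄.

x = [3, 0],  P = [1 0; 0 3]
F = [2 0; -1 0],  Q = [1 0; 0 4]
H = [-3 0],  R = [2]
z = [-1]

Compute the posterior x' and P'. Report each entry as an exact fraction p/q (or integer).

x' = [27/47, -39/47]
P' = [10/47 -4/47; -4/47 199/47]

x̄ = F·x = [6, -3]
P̄ = F·P·Fᵀ + Q = [5 -2; -2 5]
y = z − H·x̄ = [17]
S = H·P̄·Hᵀ + R = [47]
K = P̄·Hᵀ·S⁻¹ = [-15/47; 6/47]
x' = x̄ + K·y = [27/47, -39/47]
P' = (I − K·H)·P̄ = [10/47 -4/47; -4/47 199/47]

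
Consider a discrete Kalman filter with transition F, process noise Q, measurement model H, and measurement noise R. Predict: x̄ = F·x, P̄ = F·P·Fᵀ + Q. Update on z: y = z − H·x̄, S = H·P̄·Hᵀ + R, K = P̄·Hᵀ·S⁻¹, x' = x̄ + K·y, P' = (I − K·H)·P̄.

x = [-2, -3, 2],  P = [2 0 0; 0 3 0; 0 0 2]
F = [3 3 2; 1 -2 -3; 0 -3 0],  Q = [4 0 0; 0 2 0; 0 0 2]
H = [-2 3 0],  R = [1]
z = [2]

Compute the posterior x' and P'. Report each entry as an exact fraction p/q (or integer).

x̄ = F·x = [-11, -2, 9]
P̄ = F·P·Fᵀ + Q = [57 -24 -27; -24 34 18; -27 18 29]
y = z − H·x̄ = [-14]
S = H·P̄·Hᵀ + R = [823]
K = P̄·Hᵀ·S⁻¹ = [-186/823; 150/823; 108/823]
x' = x̄ + K·y = [-6449/823, -3746/823, 5895/823]
P' = (I − K·H)·P̄ = [12315/823 8148/823 -2133/823; 8148/823 5482/823 -1386/823; -2133/823 -1386/823 12203/823]

x' = [-6449/823, -3746/823, 5895/823]
P' = [12315/823 8148/823 -2133/823; 8148/823 5482/823 -1386/823; -2133/823 -1386/823 12203/823]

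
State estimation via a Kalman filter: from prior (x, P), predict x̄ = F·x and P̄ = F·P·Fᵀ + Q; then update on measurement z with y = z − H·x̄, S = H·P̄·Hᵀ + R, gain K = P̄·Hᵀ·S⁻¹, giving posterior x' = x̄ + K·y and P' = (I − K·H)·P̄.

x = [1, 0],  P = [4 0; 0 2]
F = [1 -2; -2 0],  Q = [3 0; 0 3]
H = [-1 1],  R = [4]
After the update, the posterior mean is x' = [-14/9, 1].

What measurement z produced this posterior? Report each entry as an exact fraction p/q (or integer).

x̄ = F·x = [1, -2]
P̄ = F·P·Fᵀ + Q = [15 -8; -8 19]
S = H·P̄·Hᵀ + R = [54]
K = P̄·Hᵀ·S⁻¹ = [-23/54; 1/2]
x' − x̄ = [-23/9, 3] = K·y
y = (KᵀK)⁻¹·Kᵀ·(x' − x̄) = [6]
z = y + H·x̄ = [6] + [-3] = [3]

z = [3]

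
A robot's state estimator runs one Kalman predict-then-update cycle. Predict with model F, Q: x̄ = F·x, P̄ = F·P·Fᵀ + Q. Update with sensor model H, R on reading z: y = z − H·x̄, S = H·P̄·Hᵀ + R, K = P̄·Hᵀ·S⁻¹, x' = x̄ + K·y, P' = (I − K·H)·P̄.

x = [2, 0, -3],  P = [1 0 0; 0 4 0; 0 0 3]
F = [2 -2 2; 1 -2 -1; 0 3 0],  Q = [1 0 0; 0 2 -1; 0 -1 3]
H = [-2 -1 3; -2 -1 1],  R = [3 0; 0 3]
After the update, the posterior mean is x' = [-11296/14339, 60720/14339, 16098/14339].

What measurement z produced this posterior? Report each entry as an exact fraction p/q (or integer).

z = [1, -2]

x̄ = F·x = [-2, 5, 0]
P̄ = F·P·Fᵀ + Q = [33 12 -24; 12 22 -25; -24 -25 39]
S = H·P̄·Hᵀ + R = [994 611; 611 390]
K = P̄·Hᵀ·S⁻¹ = [294/1103 -9738/14339; -293/1103 3357/14339; 436/1103 -4762/14339]
x' − x̄ = [17382/14339, -10975/14339, 16098/14339] = K·y
y = (KᵀK)⁻¹·Kᵀ·(x' − x̄) = [2, -1]
z = y + H·x̄ = [2, -1] + [-1, -1] = [1, -2]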